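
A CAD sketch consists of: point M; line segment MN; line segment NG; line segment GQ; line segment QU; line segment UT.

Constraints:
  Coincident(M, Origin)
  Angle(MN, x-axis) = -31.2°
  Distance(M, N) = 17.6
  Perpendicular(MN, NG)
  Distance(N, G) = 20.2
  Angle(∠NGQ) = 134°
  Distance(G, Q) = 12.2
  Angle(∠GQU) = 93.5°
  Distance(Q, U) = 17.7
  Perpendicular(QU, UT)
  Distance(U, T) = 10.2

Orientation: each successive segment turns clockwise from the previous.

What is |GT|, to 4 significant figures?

18.55

M is at the origin; MN runs at -31.2° with length 17.6, so N = (15.05, -9.117). The perpendicularity gives NG at right angles to MN, so NG runs at -121.2°; with |NG| = 20.2, G = (4.590, -26.40). ∠NGQ = 134.0° gives GQ at -167.2° from the x-axis; with |GQ| = 12.2, Q = (-7.307, -29.10). ∠GQU = 93.5° gives QU at 106.3° from the x-axis; with |QU| = 17.7, U = (-12.27, -12.11). QU ⟂ UT, so UT runs at 16.30°; with |UT| = 10.2, T = (-2.484, -9.247). Then |GT| = |T − G| = 18.55.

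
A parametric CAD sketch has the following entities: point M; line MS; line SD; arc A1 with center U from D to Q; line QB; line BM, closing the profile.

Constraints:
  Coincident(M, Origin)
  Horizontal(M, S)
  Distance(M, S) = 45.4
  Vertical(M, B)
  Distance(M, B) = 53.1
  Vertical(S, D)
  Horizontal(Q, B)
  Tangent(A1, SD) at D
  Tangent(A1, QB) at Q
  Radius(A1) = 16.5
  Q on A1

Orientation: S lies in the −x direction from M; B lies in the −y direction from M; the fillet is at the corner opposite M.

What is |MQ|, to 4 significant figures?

60.46

M is at the origin; M and S share the same y with |MS| = 45.4 and S on the −x side, so S = (-45.40, 0.000). M and B share the same x with |MB| = 53.1 and B on the −y side, so B = (0.000, -53.10). The virtual corner opposite M is at (-45.40, -53.10). Tangency of A1 to SD means the radius UD is perpendicular to SD and A1 meets QB tangentially, so UQ is at right angles to QB, with radius 16.5, so the center U sits 16.5 in from both sides at U = (-28.90, -36.60). That places the tangent points at D = (-45.40, -36.60) on SD and Q = (-28.90, -53.10) on QB. Then |MQ| = |Q − M| = 60.46.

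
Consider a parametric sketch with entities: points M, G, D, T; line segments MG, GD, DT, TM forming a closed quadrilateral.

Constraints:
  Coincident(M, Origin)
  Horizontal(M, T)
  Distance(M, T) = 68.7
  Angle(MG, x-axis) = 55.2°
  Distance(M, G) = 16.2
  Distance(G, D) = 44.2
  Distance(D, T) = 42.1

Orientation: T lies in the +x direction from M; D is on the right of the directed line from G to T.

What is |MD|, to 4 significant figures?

41.12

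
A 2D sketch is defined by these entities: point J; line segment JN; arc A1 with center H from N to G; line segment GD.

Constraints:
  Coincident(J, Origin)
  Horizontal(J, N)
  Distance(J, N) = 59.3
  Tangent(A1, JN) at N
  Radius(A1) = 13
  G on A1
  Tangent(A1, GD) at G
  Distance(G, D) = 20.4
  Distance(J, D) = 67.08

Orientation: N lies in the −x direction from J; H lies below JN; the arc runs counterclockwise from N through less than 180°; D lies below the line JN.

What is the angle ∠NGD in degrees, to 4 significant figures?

114.8°

Checks: |JN| = 59.30 ✓; |HG| = 13.00 ✓; ∠(HG, GD) = 90.00° ✓; |GD| = 20.40 ✓; |JD| = 67.08 ✓.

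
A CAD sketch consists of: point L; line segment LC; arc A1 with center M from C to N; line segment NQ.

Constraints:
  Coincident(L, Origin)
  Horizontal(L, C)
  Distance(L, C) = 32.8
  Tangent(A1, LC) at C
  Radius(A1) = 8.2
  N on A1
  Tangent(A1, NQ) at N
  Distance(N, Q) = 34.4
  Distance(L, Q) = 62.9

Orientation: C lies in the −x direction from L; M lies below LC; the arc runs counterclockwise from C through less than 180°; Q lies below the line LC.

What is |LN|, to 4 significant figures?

41.26

L is at the origin; L and C share the same y with |LC| = 32.8 and C on the −x side, so C = (-32.80, 0.000). A1 meets LC tangentially, so MC is at right angles to LC, so M = C + (0, -8.2) = (-32.80, -8.200). Since MN ⟂ NQ (tangency), |MQ| = √(8.2² + 34.4²) = 35.36 regardless of where N sits on A1. So Q lies on both circle(L, 62.9) and circle(M, 35.36); the below-LC intersection is Q = (-48.73, -39.77). N is the foot of the tangent from Q: N = (-40.78, -6.305).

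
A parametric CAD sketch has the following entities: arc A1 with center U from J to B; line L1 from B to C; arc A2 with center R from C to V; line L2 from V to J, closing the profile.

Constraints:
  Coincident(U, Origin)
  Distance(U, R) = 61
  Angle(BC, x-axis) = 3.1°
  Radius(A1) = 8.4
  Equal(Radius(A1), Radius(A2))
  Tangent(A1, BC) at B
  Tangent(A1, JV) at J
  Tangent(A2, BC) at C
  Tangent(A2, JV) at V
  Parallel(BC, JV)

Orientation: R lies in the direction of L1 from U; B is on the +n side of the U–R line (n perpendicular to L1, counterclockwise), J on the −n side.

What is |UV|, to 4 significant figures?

61.58

The slot axis is L1's direction at 3.1°, so u = (cos 3.1°, sin 3.1°) = (0.9985, 0.05408) and n = (−sin 3.1°, cos 3.1°) = (-0.05408, 0.9985). U is at the origin and R lies 61.0 along u from U, so R = 61.0·u = (60.91, 3.299). Tangency of A1 to both parallel lines with radius 8.4 puts B and J at U ± 8.4·n: B = (-0.4543, 8.388), J = (0.4543, -8.388). Equal radii place C and V the same way about R: C = R + 8.4·n = (60.46, 11.69), V = R − 8.4·n = (61.36, -5.089). Then |UV| = |V − U| = 61.58.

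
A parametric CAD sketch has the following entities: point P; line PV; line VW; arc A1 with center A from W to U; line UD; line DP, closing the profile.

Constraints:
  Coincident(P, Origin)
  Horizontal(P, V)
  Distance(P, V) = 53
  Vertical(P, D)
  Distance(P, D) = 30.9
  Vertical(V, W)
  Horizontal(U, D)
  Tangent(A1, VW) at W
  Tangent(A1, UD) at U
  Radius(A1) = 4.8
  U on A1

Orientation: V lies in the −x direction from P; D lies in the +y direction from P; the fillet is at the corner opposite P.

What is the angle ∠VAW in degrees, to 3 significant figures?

79.6°

P is at the origin; P and V share the same y with |PV| = 53.0 and V on the −x side, so V = (-53.0, 0.00). P and D share the same x with |PD| = 30.9 and D on the +y side, so D = (0.00, 30.9). The virtual corner opposite P is at (-53.0, 30.9). The tangent condition forces AW to be normal to VW and tangency of A1 to UD means the radius AU is perpendicular to UD, with radius 4.8, so the center A sits 4.8 in from both sides at A = (-48.2, 26.1). That places the tangent points at W = (-53.0, 26.1) on VW and U = (-48.2, 30.9) on UD. Then cos ∠VAW = AV·AW / (|AV||AW|), giving 79.6°.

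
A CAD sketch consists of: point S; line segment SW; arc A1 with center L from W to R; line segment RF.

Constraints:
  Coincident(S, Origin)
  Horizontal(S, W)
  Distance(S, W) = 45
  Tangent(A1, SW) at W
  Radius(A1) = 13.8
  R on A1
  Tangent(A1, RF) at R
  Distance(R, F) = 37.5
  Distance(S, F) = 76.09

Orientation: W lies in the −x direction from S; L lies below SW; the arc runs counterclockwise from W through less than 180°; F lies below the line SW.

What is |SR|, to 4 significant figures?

60.65

S is at the origin; S and W share the same y with |SW| = 45.0 and W on the −x side, so W = (-45.00, 0.000). Since A1 is tangent to SW there, LW ⟂ SW, so L = W + (0, -13.8) = (-45.00, -13.80). Since LR ⟂ RF (tangency), |LF| = √(13.8² + 37.5²) = 39.96 regardless of where R sits on A1. So F lies on both circle(S, 76.09) and circle(L, 39.96); the below-SW intersection is F = (-55.12, -52.46). R is the foot of the tangent from F: R = (-58.74, -15.13).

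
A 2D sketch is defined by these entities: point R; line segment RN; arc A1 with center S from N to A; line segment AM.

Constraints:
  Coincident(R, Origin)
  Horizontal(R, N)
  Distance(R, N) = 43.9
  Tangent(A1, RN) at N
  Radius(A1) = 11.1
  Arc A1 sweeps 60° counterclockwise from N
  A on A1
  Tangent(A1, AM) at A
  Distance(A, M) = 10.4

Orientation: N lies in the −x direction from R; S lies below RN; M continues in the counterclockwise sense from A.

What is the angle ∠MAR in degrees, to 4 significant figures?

125.9°

R is at the origin; RN is horizontal with |RN| = 43.9 and N on the −x side, so N = (-43.90, 0.000). Since A1 is tangent to RN there, SN ⟂ RN, so S = N + (0, -11.1) = (-43.90, -11.10). On A1, N sits at bearing 90° from S; a 60° counterclockwise sweep puts A at bearing 150°, so A = S + 11.1·(cos 150°, sin 150°) = (-53.51, -5.550). The tangent condition forces SA to be normal to AM, so AM runs along (−sin 150°, cos 150°); with |AM| = 10.4, M = (-58.71, -14.56). Then cos ∠MAR = AM·AR / (|AM||AR|), giving 125.9°.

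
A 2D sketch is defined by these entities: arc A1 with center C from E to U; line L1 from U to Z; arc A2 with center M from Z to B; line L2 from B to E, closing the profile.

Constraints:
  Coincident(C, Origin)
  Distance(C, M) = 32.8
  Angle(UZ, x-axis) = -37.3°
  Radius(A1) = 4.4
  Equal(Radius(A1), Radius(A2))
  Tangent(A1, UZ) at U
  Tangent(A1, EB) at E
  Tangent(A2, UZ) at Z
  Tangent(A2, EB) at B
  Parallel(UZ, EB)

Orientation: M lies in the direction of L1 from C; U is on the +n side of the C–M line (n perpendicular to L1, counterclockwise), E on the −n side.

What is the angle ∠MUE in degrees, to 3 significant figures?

82.4°

The slot axis is L1's direction at -37.3°, so u = (cos -37.3°, sin -37.3°) = (0.795, -0.606) and n = (−sin -37.3°, cos -37.3°) = (0.606, 0.795). C is at the origin and M lies 32.8 along u from C, so M = 32.8·u = (26.1, -19.9). Tangency of A1 to both parallel lines with radius 4.4 puts U and E at C ± 4.4·n: U = (2.67, 3.50), E = (-2.67, -3.50). Then cos ∠MUE = UM·UE / (|UM||UE|), giving 82.4°.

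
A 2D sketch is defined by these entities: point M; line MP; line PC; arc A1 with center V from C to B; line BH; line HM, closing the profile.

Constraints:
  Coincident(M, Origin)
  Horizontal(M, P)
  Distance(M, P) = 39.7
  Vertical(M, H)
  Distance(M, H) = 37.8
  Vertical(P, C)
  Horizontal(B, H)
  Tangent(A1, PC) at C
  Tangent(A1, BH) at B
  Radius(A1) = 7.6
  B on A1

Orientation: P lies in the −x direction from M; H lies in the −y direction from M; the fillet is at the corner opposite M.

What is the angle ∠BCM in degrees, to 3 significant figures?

82.3°

M is at the origin; M and P share the same y with |MP| = 39.7 and P on the −x side, so P = (-39.7, 0.00). M and H share the same x with |MH| = 37.8 and H on the −y side, so H = (0.00, -37.8). The virtual corner opposite M is at (-39.7, -37.8). A1 meets PC tangentially, so VC is at right angles to PC and tangency of A1 to BH means the radius VB is perpendicular to BH, with radius 7.6, so the center V sits 7.6 in from both sides at V = (-32.1, -30.2). That places the tangent points at C = (-39.7, -30.2) on PC and B = (-32.1, -37.8) on BH. Then cos ∠BCM = CB·CM / (|CB||CM|), giving 82.3°.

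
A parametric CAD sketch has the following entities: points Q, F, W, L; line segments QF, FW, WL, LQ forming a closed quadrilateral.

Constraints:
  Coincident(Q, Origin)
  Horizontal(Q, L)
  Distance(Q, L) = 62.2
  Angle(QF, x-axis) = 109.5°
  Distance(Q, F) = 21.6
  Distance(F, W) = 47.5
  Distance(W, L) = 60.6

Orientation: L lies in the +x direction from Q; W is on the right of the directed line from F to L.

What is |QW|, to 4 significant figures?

25.93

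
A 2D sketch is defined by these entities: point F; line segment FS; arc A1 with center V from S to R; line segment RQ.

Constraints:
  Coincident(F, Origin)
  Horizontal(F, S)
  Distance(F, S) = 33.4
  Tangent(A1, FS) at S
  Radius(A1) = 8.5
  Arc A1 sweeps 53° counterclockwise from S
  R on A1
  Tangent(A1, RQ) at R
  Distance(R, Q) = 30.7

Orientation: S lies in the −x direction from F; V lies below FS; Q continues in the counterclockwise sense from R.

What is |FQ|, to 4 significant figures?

64.96

F is at the origin; F and S share the same y with |FS| = 33.4 and S on the −x side, so S = (-33.40, 0.000). Tangency of A1 to FS means the radius VS is perpendicular to FS, so V = S + (0, -8.5) = (-33.40, -8.500). On A1, S sits at bearing 90° from V; a 53° counterclockwise sweep puts R at bearing 143°, so R = V + 8.5·(cos 143°, sin 143°) = (-40.19, -3.385). Tangency of A1 to RQ means the radius VR is perpendicular to RQ, so RQ runs along (−sin 143°, cos 143°); with |RQ| = 30.7, Q = (-58.66, -27.90). Then |FQ| = |Q − F| = 64.96.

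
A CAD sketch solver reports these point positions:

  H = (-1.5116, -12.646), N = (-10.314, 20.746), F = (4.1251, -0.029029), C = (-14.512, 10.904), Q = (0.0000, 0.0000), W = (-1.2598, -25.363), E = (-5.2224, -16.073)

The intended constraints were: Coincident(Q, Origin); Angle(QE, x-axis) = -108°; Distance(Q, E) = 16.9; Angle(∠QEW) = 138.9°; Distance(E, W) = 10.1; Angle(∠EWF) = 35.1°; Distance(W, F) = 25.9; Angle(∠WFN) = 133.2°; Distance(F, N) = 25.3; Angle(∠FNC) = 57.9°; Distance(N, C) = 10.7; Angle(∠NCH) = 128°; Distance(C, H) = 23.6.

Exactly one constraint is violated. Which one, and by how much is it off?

Distance(C, H) = 23.6 — off by 3.30.

Q = (0.00, 0.00) ✓; QE at -108.0° ✓; |QE| = 16.90 ✓; ∠QEW = 138.9° ✓; |EW| = 10.10 ✓; ∠EWF = 35.10° ✓; |WF| = 25.90 ✓; ∠WFN = 133.2° ✓; |FN| = 25.30 ✓; ∠FNC = 57.90° ✓; |NC| = 10.70 ✓; ∠NCH = 128.0° ✓; |CH| = 26.90 ✗.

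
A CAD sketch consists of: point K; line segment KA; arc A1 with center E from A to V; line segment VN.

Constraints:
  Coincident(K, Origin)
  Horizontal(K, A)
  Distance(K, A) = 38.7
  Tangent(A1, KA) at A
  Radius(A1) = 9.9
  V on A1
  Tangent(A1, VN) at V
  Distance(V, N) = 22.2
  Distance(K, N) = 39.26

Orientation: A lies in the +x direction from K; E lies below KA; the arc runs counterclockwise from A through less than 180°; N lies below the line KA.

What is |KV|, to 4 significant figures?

30.09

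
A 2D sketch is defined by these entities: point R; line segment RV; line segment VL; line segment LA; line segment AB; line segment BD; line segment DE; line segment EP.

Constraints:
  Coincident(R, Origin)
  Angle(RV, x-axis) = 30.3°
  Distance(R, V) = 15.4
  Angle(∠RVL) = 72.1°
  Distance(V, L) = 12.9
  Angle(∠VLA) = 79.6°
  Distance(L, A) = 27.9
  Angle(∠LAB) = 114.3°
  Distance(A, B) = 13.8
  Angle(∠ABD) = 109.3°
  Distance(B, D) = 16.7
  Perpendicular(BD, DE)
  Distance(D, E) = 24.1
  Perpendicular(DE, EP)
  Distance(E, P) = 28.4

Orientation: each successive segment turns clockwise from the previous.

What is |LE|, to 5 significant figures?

8.2329

R is at the origin; RV runs at 30.3° with length 15.4, so V = (13.296, 7.7697). ∠RVL = 72.1° gives VL at -77.600° from the x-axis; with |VL| = 12.9, L = (16.066, -4.8293). ∠VLA = 79.6° gives LA at -178.00° from the x-axis; with |LA| = 27.9, A = (-11.817, -5.8030). ∠LAB = 114.3° gives AB at 116.30° from the x-axis; with |AB| = 13.8, B = (-17.931, 6.5685). ∠ABD = 109.3° gives BD at 45.600° from the x-axis; with |BD| = 16.7, D = (-6.2466, 18.500). BD is perpendicular to DE, so DE runs at -44.400°; with |DE| = 24.1, E = (10.972, 1.6383). Then |LE| = |E − L| = 8.2329.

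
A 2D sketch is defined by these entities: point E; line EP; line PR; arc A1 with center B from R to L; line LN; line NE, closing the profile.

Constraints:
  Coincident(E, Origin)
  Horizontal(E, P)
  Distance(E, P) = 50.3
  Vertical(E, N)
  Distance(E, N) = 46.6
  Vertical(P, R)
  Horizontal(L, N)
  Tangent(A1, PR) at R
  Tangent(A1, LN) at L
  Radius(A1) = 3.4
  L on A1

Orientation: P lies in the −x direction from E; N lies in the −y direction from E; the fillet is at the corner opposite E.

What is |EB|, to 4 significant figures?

63.76

E is at the origin; EP is horizontal with |EP| = 50.3 and P on the −x side, so P = (-50.30, 0.000). EN is vertical with |EN| = 46.6 and N on the −y side, so N = (0.000, -46.60). The virtual corner opposite E is at (-50.30, -46.60). Tangency of A1 to PR means the radius BR is perpendicular to PR and since A1 is tangent to LN there, BL ⟂ LN, with radius 3.4, so the center B sits 3.4 in from both sides at B = (-46.90, -43.20). Then |EB| = |B − E| = 63.76.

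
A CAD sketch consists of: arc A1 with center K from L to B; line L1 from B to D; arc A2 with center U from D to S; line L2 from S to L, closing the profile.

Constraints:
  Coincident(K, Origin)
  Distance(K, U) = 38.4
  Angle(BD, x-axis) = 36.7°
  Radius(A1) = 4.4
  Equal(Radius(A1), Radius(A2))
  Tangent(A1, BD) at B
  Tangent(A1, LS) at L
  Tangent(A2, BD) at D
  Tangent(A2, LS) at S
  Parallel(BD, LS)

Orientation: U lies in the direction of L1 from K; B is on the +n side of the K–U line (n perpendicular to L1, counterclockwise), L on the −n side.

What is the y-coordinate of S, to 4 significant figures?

19.42

The slot axis is L1's direction at 36.7°, so u = (cos 36.7°, sin 36.7°) = (0.8018, 0.5976) and n = (−sin 36.7°, cos 36.7°) = (-0.5976, 0.8018). K is at the origin and U lies 38.4 along u from K, so U = 38.4·u = (30.79, 22.95). Tangency of A1 to both parallel lines with radius 4.4 puts B and L at K ± 4.4·n: B = (-2.630, 3.528), L = (2.630, -3.528). Equal radii place D and S the same way about U: D = U + 4.4·n = (28.16, 26.48), S = U − 4.4·n = (33.42, 19.42). So S.y = 19.42.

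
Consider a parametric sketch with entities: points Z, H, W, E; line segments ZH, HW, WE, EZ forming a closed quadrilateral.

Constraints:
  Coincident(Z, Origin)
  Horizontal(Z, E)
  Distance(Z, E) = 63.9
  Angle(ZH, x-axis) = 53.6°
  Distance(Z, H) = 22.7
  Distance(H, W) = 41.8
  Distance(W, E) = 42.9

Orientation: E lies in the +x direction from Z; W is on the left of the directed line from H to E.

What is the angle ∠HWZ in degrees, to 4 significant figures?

7.668°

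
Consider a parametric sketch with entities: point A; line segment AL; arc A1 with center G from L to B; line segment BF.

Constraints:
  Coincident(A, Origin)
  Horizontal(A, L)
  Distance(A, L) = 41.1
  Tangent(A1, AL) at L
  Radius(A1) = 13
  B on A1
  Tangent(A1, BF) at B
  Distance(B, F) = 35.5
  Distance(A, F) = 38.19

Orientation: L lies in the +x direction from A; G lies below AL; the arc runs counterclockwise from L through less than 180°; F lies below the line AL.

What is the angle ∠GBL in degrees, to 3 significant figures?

60.8°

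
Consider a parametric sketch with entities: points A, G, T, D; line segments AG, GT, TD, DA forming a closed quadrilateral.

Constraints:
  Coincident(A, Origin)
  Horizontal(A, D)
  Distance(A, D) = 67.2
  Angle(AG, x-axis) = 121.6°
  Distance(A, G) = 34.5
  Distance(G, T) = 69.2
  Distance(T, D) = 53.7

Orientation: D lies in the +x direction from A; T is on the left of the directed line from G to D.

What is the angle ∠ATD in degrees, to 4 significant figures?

64.74°

A is at the origin; AD is horizontal with |AD| = 67.2 and D in +x, so D = (67.2, 0). AG runs at 121.6° with |AG| = 34.5, so G = (-18.08, 29.38). T is determined by |GT| = 69.2 and |TD| = 53.7 together: it lies at the intersection of circle(G, 69.2) and circle(D, 53.7). With |GD| = 90.20, the foot of the radical line on GD is 55.66 from G and the perpendicular offset is √(69.2² − 55.66²) = 41.12. Taking the left-of-GD solution: T = (47.94, 50.13).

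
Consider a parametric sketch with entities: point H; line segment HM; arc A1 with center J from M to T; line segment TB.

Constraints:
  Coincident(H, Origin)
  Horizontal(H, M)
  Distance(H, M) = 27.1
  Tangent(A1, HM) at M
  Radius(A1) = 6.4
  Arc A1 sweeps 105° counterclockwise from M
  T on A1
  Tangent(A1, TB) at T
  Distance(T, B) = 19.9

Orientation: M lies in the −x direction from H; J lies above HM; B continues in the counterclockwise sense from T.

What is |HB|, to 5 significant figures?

37.732

On A1, M sits at bearing -90° from J; a 105° counterclockwise sweep puts T at bearing 15°, so T = J + 6.4·(cos 15°, sin 15°) = (-20.918, 8.0564). Tangency of A1 to TB means the radius JT is perpendicular to TB, so TB runs along (−sin 15°, cos 15°); with |TB| = 19.9, B = (-26.069, 27.278). Then |HB| = |B − H| = 37.732.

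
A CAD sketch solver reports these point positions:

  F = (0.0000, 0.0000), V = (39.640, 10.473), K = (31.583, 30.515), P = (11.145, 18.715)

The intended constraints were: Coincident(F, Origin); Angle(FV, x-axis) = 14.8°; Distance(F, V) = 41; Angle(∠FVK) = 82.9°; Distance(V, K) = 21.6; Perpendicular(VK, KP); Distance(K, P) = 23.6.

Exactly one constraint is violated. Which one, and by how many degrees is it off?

Perpendicular(VK, KP) — off by 8.10°.

F = (0.00, 0.00) ✓; FV at 14.80° ✓; |FV| = 41.00 ✓; ∠FVK = 82.90° ✓; |VK| = 21.60 ✓; ∠(VK, KP) = 98.10° ✗; |KP| = 23.60 ✓.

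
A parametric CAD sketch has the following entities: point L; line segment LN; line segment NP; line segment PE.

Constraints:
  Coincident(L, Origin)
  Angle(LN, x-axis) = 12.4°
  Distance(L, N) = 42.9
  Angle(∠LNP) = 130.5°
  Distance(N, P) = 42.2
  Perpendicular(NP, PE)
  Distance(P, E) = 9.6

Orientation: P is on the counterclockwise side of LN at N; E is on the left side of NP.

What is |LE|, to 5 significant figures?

73.747

L is at the origin; LN runs at 12.4° with length 42.9, so N = 42.9·(cos 12.4°, sin 12.4°) = (41.899, 9.2121). ∠LNP = 130.5°, so NP runs at 12.4° + (180° − 130.5°) = 61.900° from the x-axis; with |NP| = 42.2, P = N + 42.2·(cos 61.900°, sin 61.900°) = (61.776, 46.438). The perpendicularity gives PE at right angles to NP; with |PE| = 9.6 on the left of NP, E = P + 9.6·(-0.88213, 0.47101) = (53.308, 50.960). Then |LE| = |E − L| = 73.747.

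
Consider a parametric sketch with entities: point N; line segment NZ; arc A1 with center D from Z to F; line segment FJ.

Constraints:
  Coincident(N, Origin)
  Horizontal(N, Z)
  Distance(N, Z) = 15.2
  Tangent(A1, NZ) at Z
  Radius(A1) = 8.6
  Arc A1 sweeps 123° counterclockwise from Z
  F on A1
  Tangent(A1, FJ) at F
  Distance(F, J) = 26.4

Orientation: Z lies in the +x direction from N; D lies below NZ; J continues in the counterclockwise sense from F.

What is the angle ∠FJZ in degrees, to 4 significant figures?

21.56°

N is at the origin; NZ is horizontal with |NZ| = 15.2 and Z on the +x side, so Z = (15.20, 0.000). A1 meets NZ tangentially, so DZ is at right angles to NZ, so D = Z + (0, -8.6) = (15.20, -8.600). On A1, Z sits at bearing 90° from D; a 123° counterclockwise sweep puts F at bearing 213°, so F = D + 8.6·(cos 213°, sin 213°) = (7.987, -13.28). The tangent condition forces DF to be normal to FJ, so FJ runs along (−sin 213°, cos 213°); with |FJ| = 26.4, J = (22.37, -35.42). Then cos ∠FJZ = JF·JZ / (|JF||JZ|), giving 21.56°.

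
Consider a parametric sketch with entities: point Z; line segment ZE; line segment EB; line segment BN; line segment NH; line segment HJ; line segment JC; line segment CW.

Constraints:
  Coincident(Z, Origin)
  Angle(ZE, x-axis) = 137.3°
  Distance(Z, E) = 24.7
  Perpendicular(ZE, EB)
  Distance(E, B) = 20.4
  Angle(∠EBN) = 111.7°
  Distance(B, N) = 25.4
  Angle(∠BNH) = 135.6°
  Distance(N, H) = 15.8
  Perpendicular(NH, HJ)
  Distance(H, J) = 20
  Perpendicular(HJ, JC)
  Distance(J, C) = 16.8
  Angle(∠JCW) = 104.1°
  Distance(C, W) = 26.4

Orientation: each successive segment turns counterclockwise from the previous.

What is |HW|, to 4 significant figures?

23.90

Z is at the origin; ZE runs at 137.3° with length 24.7, so E = (-18.15, 16.75). ZE is perpendicular to EB, so EB runs at -132.7°; with |EB| = 20.4, B = (-31.99, 1.758). ∠EBN = 111.7° gives BN at -64.40° from the x-axis; with |BN| = 25.4, N = (-21.01, -21.15). ∠BNH = 135.6° gives NH at -20.00° from the x-axis; with |NH| = 15.8, H = (-6.165, -26.55). NH ⟂ HJ, so HJ runs at 70.00°; with |HJ| = 20.0, J = (0.6757, -7.758). HJ is perpendicular to JC, so JC runs at 160.0°; with |JC| = 16.8, C = (-15.11, -2.012). ∠JCW = 104.1° gives CW at -124.1° from the x-axis; with |CW| = 26.4, W = (-29.91, -23.87). Then |HW| = |W − H| = 23.90.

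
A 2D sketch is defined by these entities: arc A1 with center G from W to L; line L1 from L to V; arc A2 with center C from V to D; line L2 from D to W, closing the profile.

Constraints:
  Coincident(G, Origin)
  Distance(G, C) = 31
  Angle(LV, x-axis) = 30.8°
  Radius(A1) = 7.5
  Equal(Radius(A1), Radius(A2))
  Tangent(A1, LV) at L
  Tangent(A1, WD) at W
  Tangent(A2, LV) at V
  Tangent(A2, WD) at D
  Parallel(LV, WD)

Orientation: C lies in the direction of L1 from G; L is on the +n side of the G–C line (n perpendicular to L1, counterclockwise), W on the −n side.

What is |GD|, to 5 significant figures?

31.894

The slot axis is L1's direction at 30.8°, so u = (cos 30.8°, sin 30.8°) = (0.85896, 0.51204) and n = (−sin 30.8°, cos 30.8°) = (-0.51204, 0.85896). G is at the origin and C lies 31.0 along u from G, so C = 31.0·u = (26.628, 15.873). Tangency of A1 to both parallel lines with radius 7.5 puts L and W at G ± 7.5·n: L = (-3.8403, 6.4422), W = (3.8403, -6.4422). Equal radii place V and D the same way about C: V = C + 7.5·n = (22.787, 22.316), D = C − 7.5·n = (30.468, 9.4311). Then |GD| = |D − G| = 31.894.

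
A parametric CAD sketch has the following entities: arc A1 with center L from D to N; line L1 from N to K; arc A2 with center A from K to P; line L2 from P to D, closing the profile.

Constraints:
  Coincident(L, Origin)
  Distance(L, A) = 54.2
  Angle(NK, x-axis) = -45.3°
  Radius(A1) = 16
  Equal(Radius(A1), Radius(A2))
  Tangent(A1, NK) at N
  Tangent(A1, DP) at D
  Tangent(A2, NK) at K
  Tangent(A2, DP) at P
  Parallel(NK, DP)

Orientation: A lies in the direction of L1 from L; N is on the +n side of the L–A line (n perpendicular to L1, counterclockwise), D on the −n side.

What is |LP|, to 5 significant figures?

56.512

The slot axis is L1's direction at -45.3°, so u = (cos -45.3°, sin -45.3°) = (0.70339, -0.71080) and n = (−sin -45.3°, cos -45.3°) = (0.71080, 0.70339). L is at the origin and A lies 54.2 along u from L, so A = 54.2·u = (38.124, -38.525). Tangency of A1 to both parallel lines with radius 16.0 puts N and D at L ± 16.0·n: N = (11.373, 11.254), D = (-11.373, -11.254). Equal radii place K and P the same way about A: K = A + 16.0·n = (49.497, -27.271), P = A − 16.0·n = (26.751, -49.780). Then |LP| = |P − L| = 56.512.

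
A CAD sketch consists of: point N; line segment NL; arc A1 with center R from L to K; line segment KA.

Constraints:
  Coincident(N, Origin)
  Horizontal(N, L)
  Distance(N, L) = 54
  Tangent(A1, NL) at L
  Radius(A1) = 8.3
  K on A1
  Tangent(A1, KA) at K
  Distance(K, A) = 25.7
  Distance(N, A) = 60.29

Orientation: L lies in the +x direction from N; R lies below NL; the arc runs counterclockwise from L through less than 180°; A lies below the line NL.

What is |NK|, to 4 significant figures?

46.73

N is at the origin; N and L share the same y with |NL| = 54.0 and L on the +x side, so L = (54.00, 0.000). A1 meets NL tangentially, so RL is at right angles to NL, so R = L + (0, -8.3) = (54.00, -8.300). Since RK ⟂ KA (tangency), |RA| = √(8.3² + 25.7²) = 27.01 regardless of where K sits on A1. So A lies on both circle(N, 60.29) and circle(R, 27.01); the below-NL intersection is A = (49.18, -34.87). K is the foot of the tangent from A: K = (45.77, -9.400).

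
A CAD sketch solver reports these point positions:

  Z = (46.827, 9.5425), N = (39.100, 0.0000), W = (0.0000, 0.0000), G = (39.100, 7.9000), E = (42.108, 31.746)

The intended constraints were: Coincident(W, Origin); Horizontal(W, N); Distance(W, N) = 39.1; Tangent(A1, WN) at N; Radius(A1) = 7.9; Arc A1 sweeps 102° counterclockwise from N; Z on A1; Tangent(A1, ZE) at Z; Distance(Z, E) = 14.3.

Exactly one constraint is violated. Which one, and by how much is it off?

Distance(Z, E) = 14.3 — off by 8.40.

W = (0.00, 0.00) ✓; W.y = 0.00, N.y = 0.00 ✓; |WN| = 39.10 ✓; ∠(GN, NW) = 90.00° ✓; |GN| = 7.900 ✓; bearing(G→Z) − bearing(G→N) = 102.0° ✓; |GZ| = 7.900 ✓; ∠(GZ, ZE) = 90.00° ✓; |ZE| = 22.70 ✗.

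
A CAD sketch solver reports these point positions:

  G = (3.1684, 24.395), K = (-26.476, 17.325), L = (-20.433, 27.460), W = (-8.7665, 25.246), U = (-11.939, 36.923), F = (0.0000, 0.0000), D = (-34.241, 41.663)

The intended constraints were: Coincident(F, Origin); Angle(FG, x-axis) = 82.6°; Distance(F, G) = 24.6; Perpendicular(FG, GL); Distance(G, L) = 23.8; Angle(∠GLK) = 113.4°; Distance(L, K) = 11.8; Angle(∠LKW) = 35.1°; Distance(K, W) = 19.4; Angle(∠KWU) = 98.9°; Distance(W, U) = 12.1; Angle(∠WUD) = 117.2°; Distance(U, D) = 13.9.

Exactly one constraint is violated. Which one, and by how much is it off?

Distance(U, D) = 13.9 — off by 8.90.

F = (0.00, 0.00) ✓; FG at 82.60° ✓; |FG| = 24.60 ✓; ∠(FG, GL) = 90.00° ✓; |GL| = 23.80 ✓; ∠GLK = 113.4° ✓; |LK| = 11.80 ✓; ∠LKW = 35.10° ✓; |KW| = 19.40 ✓; ∠KWU = 98.90° ✓; |WU| = 12.10 ✓; ∠WUD = 117.2° ✓; |UD| = 22.80 ✗.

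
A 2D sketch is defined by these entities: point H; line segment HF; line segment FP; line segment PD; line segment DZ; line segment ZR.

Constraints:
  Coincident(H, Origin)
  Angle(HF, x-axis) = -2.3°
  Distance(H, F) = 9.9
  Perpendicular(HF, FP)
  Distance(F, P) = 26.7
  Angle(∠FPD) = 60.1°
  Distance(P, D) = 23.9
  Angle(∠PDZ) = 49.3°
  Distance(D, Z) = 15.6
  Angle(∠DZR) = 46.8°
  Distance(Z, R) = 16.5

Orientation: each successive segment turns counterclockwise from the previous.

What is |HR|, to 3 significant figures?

24.9

∠PDZ = 49.3° gives DZ at -21.7° from the x-axis; with |DZ| = 15.6, Z = (4.28, 9.44). ∠DZR = 46.8° gives ZR at 112° from the x-axis; with |ZR| = 16.5, R = (-1.77, 24.8). Then |HR| = |R − H| = 24.9.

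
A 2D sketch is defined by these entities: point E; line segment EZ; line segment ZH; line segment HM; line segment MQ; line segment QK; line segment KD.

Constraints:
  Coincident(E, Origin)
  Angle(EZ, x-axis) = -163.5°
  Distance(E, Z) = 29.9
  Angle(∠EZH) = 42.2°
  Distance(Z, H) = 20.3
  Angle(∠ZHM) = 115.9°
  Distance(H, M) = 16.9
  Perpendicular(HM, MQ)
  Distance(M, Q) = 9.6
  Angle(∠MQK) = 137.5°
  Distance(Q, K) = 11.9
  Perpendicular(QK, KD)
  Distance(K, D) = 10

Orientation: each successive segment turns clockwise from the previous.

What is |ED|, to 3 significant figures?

18.0

∠MQK = 137.5° gives QK at -138° from the x-axis; with |QK| = 11.9, K = (-11.0, -10.3). QK is perpendicular to KD, so KD runs at 132°; with |KD| = 10.0, D = (-17.7, -2.85). Then |ED| = |D − E| = 18.0.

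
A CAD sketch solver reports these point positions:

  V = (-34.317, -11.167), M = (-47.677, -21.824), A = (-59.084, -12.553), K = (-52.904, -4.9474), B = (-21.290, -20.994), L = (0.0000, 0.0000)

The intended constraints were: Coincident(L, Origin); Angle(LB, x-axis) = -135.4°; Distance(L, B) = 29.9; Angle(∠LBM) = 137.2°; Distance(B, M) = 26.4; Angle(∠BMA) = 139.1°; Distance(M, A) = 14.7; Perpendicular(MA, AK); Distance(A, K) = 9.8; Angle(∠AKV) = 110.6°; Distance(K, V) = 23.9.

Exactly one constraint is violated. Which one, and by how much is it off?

Distance(K, V) = 23.9 — off by 4.30.

L = (0.00, 0.00) ✓; LB at -135.4° ✓; |LB| = 29.90 ✓; ∠LBM = 137.2° ✓; |BM| = 26.40 ✓; ∠BMA = 139.1° ✓; |MA| = 14.70 ✓; ∠(MA, AK) = 89.99° ✓; |AK| = 9.800 ✓; ∠AKV = 110.6° ✓; |KV| = 19.60 ✗.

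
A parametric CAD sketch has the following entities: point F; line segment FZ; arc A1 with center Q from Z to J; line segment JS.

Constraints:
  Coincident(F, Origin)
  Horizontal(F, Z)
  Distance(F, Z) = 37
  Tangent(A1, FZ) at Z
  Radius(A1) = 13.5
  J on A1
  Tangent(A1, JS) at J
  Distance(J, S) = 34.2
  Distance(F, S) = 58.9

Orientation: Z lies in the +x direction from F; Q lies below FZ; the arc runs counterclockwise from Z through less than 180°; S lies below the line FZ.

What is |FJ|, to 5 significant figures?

28.978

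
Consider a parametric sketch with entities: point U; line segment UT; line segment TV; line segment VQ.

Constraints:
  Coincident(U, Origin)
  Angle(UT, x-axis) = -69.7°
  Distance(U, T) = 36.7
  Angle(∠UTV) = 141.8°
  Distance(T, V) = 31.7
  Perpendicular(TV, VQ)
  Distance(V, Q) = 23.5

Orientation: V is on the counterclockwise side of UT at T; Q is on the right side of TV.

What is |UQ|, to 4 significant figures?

76.15

∠UTV = 141.8°, so TV runs at -69.7° + (180° − 141.8°) = -31.50° from the x-axis; with |TV| = 31.7, V = T + 31.7·(cos -31.50°, sin -31.50°) = (39.76, -50.98). The perpendicularity gives VQ at right angles to TV; with |VQ| = 23.5 on the right of TV, Q = V + 23.5·(-0.5225, -0.8526) = (27.48, -71.02). Then |UQ| = |Q − U| = 76.15.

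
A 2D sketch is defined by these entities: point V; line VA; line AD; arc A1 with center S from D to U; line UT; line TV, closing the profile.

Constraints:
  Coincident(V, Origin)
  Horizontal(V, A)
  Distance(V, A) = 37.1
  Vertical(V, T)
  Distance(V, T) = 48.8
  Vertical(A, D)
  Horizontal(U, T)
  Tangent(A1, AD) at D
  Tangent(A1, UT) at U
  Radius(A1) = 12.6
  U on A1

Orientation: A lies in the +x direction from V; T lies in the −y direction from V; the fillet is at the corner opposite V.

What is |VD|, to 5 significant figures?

51.835

V is at the origin; V and A share the same y with |VA| = 37.1 and A on the +x side, so A = (37.100, 0.0000). VT is vertical with |VT| = 48.8 and T on the −y side, so T = (0.0000, -48.800). The virtual corner opposite V is at (37.100, -48.800). A1 meets AD tangentially, so SD is at right angles to AD and since A1 is tangent to UT there, SU ⟂ UT, with radius 12.6, so the center S sits 12.6 in from both sides at S = (24.500, -36.200). That places the tangent points at D = (37.100, -36.200) on AD and U = (24.500, -48.800) on UT. Then |VD| = |D − V| = 51.835.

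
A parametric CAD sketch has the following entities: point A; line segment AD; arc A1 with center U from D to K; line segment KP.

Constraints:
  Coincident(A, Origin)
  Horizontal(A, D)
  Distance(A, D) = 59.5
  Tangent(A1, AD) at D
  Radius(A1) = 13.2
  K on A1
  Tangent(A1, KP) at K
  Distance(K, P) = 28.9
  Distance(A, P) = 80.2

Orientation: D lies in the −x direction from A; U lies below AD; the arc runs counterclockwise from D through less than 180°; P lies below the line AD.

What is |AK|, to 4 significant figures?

74.14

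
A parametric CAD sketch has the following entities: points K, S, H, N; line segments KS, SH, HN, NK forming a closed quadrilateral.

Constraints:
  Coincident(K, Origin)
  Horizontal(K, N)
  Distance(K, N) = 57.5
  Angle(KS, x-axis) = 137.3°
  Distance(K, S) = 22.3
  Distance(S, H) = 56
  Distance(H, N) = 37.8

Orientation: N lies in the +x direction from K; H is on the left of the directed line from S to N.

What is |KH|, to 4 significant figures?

48.84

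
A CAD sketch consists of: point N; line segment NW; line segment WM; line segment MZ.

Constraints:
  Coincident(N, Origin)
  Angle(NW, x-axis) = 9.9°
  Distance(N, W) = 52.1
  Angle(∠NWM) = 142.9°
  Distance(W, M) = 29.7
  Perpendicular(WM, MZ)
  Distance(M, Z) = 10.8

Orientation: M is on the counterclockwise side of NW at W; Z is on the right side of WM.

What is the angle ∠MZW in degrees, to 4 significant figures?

70.02°

N is at the origin; NW runs at 9.9° with length 52.1, so W = 52.1·(cos 9.9°, sin 9.9°) = (51.32, 8.958). ∠NWM = 142.9°, so WM runs at 9.9° + (180° − 142.9°) = 47.00° from the x-axis; with |WM| = 29.7, M = W + 29.7·(cos 47.00°, sin 47.00°) = (71.58, 30.68). WM ⟂ MZ; with |MZ| = 10.8 on the right of WM, Z = M + 10.8·(0.7314, -0.6820) = (79.48, 23.31). Then cos ∠MZW = ZM·ZW / (|ZM||ZW|), giving 70.02°.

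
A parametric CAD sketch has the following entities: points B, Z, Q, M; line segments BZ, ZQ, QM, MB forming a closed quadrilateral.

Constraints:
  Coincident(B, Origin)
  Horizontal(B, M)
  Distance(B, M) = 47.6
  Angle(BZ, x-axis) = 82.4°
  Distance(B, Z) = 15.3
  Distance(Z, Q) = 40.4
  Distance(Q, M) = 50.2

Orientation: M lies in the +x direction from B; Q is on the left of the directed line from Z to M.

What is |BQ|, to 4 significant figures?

53.96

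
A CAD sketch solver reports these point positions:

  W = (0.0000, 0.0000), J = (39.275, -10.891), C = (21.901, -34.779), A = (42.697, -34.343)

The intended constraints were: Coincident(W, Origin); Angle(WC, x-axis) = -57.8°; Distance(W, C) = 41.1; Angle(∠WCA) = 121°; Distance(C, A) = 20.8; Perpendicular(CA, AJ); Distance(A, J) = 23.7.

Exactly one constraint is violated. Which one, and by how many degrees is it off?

Perpendicular(CA, AJ) — off by 7.10°.

W = (0.00, 0.00) ✓; WC at -57.80° ✓; |WC| = 41.10 ✓; ∠WCA = 121.0° ✓; |CA| = 20.80 ✓; ∠(CA, AJ) = 97.10° ✗; |AJ| = 23.70 ✓.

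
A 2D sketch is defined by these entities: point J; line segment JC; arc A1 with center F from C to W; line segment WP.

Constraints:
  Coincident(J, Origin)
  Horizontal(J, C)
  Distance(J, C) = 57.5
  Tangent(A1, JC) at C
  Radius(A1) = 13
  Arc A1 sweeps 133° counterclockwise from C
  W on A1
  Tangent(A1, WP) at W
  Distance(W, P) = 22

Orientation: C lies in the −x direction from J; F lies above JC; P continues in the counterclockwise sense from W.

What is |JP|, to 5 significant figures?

73.547

J is at the origin; J and C share the same y with |JC| = 57.5 and C on the −x side, so C = (-57.500, 0.0000). A1 meets JC tangentially, so FC is at right angles to JC, so F = C + (0, 13) = (-57.500, 13.000). On A1, C sits at bearing -90° from F; a 133° counterclockwise sweep puts W at bearing 43°, so W = F + 13.0·(cos 43°, sin 43°) = (-47.992, 21.866). Since A1 is tangent to WP there, FW ⟂ WP, so WP runs along (−sin 43°, cos 43°); with |WP| = 22.0, P = (-62.996, 37.956). Then |JP| = |P − J| = 73.547.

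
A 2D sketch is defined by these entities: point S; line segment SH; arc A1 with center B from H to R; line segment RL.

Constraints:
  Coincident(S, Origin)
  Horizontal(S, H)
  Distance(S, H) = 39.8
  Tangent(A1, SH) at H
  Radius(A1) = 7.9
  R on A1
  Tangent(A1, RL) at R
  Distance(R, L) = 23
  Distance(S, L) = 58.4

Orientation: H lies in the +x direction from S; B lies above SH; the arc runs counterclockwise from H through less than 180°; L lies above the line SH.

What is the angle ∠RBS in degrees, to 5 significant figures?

162.50°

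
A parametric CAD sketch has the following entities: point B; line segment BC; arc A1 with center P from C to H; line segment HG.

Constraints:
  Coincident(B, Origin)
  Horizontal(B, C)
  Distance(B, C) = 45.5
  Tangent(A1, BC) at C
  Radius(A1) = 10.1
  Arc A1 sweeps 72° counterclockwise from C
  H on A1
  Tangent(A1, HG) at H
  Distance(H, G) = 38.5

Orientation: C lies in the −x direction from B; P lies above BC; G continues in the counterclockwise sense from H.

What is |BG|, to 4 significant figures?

49.76

On A1, C sits at bearing -90° from P; a 72° counterclockwise sweep puts H at bearing -18°, so H = P + 10.1·(cos -18°, sin -18°) = (-35.89, 6.979). Since A1 is tangent to HG there, PH ⟂ HG, so HG runs along (−sin -18°, cos -18°); with |HG| = 38.5, G = (-24.00, 43.59). Then |BG| = |G − B| = 49.76.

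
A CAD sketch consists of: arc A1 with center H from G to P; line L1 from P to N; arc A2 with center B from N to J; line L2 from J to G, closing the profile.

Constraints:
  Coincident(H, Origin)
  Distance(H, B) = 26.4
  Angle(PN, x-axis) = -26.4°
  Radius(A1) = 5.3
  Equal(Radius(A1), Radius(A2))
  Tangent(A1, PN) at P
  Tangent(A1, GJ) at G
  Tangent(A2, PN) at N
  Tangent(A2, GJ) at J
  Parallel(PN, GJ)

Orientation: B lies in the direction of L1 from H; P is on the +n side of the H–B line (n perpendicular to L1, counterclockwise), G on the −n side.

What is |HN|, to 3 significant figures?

26.9

The slot axis is L1's direction at -26.4°, so u = (cos -26.4°, sin -26.4°) = (0.896, -0.445) and n = (−sin -26.4°, cos -26.4°) = (0.445, 0.896). H is at the origin and B lies 26.4 along u from H, so B = 26.4·u = (23.6, -11.7). Tangency of A1 to both parallel lines with radius 5.3 puts P and G at H ± 5.3·n: P = (2.36, 4.75), G = (-2.36, -4.75). Equal radii place N and J the same way about B: N = B + 5.3·n = (26.0, -6.99), J = B − 5.3·n = (21.3, -16.5). Then |HN| = |N − H| = 26.9.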